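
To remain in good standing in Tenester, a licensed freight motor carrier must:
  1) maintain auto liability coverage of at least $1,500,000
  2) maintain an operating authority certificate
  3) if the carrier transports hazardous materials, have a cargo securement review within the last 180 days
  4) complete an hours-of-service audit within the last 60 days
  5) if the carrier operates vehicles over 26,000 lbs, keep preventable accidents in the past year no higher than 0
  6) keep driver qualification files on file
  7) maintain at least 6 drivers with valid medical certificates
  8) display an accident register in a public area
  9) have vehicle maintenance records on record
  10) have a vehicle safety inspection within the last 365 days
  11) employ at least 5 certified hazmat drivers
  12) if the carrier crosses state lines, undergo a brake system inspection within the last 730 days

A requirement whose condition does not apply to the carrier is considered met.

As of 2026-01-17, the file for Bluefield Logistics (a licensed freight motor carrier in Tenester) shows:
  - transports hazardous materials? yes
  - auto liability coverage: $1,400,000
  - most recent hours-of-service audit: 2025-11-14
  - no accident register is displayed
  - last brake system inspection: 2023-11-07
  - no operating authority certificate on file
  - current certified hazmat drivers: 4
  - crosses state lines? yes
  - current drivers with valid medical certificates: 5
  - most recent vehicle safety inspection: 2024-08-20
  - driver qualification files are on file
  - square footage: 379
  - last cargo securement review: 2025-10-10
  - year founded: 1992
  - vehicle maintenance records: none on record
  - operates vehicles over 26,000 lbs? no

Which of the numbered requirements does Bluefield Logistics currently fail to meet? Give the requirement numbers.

1, 2, 4, 7, 8, 9, 10, 11, 12

1. auto liability coverage $1,400,000 < $1,500,000 → not met
2. operating authority certificate absent → not met
3. condition 'transports hazardous materials' holds; cargo securement review 99 days ago vs limit 180 → met
4. hours-of-service audit 64 days ago vs limit 60 → not met
5. condition 'operates vehicles over 26,000 lbs' does not hold → requirement n/a → met
6. driver qualification files present → met
7. drivers with valid medical certificates 5 < 6 → not met
8. accident register absent → not met
9. vehicle maintenance records absent → not met
10. vehicle safety inspection 515 days ago vs limit 365 → not met
11. certified hazmat drivers 4 < 5 → not met
12. condition 'crosses state lines' holds; brake system inspection 802 days ago vs limit 730 → not met
Not met: 1, 2, 4, 7, 8, 9, 10, 11, 12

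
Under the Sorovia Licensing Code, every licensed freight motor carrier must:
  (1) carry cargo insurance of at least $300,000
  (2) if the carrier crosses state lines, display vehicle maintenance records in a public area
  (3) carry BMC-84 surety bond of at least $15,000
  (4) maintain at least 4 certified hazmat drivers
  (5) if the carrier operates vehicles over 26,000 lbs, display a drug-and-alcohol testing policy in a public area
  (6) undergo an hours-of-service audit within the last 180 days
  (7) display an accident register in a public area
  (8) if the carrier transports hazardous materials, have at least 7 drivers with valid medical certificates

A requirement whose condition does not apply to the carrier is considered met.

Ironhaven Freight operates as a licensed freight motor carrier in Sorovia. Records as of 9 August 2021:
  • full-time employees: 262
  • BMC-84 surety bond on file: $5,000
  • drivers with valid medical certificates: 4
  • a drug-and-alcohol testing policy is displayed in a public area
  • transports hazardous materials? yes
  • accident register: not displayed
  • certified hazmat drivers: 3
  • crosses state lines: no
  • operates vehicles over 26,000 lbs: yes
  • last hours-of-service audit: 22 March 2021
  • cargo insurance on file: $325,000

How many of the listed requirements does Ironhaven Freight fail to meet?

4

1. cargo insurance $325,000 ≥ $300,000 → met
2. condition 'crosses state lines' does not hold → requirement n/a → met
3. BMC-84 surety bond $5,000 < $15,000 → not met
4. certified hazmat drivers 3 < 4 → not met
5. condition 'operates vehicles over 26,000 lbs' holds; drug-and-alcohol testing policy present → met
6. hours-of-service audit 140 days ago vs limit 180 → met
7. accident register absent → not met
8. condition 'transports hazardous materials' holds; drivers with valid medical certificates 4 < 7 → not met
Not met: 4 of 8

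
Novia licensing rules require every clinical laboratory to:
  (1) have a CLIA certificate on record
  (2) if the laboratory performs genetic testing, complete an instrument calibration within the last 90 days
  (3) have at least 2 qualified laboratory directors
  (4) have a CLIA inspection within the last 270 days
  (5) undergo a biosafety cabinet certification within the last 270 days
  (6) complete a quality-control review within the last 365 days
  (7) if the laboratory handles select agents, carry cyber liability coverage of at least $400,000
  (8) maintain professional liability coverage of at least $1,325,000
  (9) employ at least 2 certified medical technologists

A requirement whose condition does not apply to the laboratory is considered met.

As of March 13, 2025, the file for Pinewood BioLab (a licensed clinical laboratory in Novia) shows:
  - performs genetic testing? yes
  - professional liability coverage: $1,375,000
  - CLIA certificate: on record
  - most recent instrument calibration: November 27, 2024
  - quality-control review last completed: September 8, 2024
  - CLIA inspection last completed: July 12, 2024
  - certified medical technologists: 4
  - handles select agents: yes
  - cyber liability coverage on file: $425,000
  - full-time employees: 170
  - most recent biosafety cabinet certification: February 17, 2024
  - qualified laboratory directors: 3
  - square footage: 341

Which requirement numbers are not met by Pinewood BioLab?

2, 5

1. CLIA certificate present → met
2. condition 'performs genetic testing' holds; instrument calibration 106 days ago vs limit 90 → not met
3. qualified laboratory directors 3 ≥ 2 → met
4. CLIA inspection 244 days ago vs limit 270 → met
5. biosafety cabinet certification 390 days ago vs limit 270 → not met
6. quality-control review 186 days ago vs limit 365 → met
7. condition 'handles select agents' holds; cyber liability coverage $425,000 ≥ $400,000 → met
8. professional liability coverage $1,375,000 ≥ $1,325,000 → met
9. certified medical technologists 4 ≥ 2 → met
Not met: 2, 5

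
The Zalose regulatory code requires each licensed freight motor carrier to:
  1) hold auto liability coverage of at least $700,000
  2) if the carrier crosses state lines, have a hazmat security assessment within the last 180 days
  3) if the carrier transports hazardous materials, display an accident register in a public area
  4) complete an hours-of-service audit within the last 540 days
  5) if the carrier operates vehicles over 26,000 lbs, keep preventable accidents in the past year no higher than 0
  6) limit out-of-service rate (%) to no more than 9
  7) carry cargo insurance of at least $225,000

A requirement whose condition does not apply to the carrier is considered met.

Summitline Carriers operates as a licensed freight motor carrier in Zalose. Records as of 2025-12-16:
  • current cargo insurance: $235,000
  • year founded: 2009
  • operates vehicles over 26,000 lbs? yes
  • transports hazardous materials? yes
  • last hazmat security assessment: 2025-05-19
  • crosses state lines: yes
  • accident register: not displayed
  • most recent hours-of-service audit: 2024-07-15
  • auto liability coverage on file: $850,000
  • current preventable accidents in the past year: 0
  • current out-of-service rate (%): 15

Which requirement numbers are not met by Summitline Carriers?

1. auto liability coverage $850,000 ≥ $700,000 → met
2. condition 'crosses state lines' holds; hazmat security assessment 211 days ago vs limit 180 → not met
3. condition 'transports hazardous materials' holds; accident register absent → not met
4. hours-of-service audit 519 days ago vs limit 540 → met
5. condition 'operates vehicles over 26,000 lbs' holds; preventable accidents in the past year 0 ≤ 0 → met
6. out-of-service rate (%) 15 > 9 → not met
7. cargo insurance $235,000 ≥ $225,000 → met
Not met: 2, 3, 6

2, 3, 6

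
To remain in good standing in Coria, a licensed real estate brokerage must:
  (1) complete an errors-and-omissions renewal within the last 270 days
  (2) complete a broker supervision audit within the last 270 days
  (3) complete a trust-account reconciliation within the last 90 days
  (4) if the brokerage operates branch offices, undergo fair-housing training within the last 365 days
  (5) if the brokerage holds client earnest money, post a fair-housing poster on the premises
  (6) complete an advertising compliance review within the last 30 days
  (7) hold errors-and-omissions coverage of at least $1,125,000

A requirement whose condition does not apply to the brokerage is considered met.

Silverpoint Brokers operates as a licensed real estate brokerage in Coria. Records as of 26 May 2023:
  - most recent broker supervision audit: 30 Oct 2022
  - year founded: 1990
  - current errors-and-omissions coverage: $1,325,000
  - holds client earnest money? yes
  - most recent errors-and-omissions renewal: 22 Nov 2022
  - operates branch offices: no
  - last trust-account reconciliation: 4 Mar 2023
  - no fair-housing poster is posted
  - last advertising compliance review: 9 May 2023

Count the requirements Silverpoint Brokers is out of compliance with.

1. errors-and-omissions renewal 185 days ago vs limit 270 → met
2. broker supervision audit 208 days ago vs limit 270 → met
3. trust-account reconciliation 83 days ago vs limit 90 → met
4. condition 'operates branch offices' does not hold → requirement n/a → met
5. condition 'holds client earnest money' holds; fair-housing poster absent → not met
6. advertising compliance review 17 days ago vs limit 30 → met
7. errors-and-omissions coverage $1,325,000 ≥ $1,125,000 → met
Not met: 1 of 7

1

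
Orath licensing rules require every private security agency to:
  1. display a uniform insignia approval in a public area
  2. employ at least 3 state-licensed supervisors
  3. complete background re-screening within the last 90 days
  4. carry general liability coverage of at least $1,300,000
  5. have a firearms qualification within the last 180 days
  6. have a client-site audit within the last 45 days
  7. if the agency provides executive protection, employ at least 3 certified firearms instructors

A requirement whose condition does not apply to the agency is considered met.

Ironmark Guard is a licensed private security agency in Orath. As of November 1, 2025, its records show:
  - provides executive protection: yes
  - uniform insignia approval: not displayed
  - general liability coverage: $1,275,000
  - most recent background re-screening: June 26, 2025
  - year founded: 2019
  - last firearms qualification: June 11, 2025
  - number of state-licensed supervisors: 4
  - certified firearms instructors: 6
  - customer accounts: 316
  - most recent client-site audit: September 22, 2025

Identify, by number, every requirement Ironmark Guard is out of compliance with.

1. uniform insignia approval absent → not met
2. state-licensed supervisors 4 ≥ 3 → met
3. background re-screening 128 days ago vs limit 90 → not met
4. general liability coverage $1,275,000 < $1,300,000 → not met
5. firearms qualification 143 days ago vs limit 180 → met
6. client-site audit 40 days ago vs limit 45 → met
7. condition 'provides executive protection' holds; certified firearms instructors 6 ≥ 3 → met
Not met: 1, 3, 4

1, 3, 4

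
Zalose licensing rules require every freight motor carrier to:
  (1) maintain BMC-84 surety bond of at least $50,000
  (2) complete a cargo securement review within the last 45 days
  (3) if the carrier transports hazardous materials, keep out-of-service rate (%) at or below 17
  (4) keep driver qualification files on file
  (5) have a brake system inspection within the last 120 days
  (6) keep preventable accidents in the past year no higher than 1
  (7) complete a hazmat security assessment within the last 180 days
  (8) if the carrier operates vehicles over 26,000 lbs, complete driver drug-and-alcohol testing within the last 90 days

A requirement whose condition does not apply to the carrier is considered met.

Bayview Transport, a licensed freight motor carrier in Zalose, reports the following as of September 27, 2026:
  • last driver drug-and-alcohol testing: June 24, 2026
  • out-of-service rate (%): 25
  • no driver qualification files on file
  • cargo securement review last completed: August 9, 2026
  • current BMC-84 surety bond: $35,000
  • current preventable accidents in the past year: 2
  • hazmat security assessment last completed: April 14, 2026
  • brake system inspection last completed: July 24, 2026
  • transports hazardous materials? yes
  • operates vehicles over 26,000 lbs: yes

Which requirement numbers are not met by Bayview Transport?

1. BMC-84 surety bond $35,000 < $50,000 → not met
2. cargo securement review 49 days ago vs limit 45 → not met
3. condition 'transports hazardous materials' holds; out-of-service rate (%) 25 > 17 → not met
4. driver qualification files absent → not met
5. brake system inspection 65 days ago vs limit 120 → met
6. preventable accidents in the past year 2 > 1 → not met
7. hazmat security assessment 166 days ago vs limit 180 → met
8. condition 'operates vehicles over 26,000 lbs' holds; driver drug-and-alcohol testing 95 days ago vs limit 90 → not met
Not met: 1, 2, 3, 4, 6, 8

1, 2, 3, 4, 6, 8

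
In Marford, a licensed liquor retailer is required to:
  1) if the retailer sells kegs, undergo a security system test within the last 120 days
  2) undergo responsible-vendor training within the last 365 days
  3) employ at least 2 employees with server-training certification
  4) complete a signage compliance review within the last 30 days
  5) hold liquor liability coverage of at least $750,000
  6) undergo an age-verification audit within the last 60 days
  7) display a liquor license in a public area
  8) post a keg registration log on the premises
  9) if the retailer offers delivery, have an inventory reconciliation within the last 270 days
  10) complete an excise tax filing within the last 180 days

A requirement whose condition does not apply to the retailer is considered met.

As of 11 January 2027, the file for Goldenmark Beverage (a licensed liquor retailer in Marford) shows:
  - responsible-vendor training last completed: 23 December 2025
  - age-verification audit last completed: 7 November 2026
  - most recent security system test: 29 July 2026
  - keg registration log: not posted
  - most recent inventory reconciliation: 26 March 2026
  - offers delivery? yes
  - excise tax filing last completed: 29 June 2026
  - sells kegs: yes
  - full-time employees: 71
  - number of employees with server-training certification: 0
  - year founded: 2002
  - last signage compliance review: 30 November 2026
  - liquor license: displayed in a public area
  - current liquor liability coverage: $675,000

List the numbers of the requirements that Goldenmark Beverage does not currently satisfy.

1. condition 'sells kegs' holds; security system test 166 days ago vs limit 120 → not met
2. responsible-vendor training 384 days ago vs limit 365 → not met
3. employees with server-training certification 0 < 2 → not met
4. signage compliance review 42 days ago vs limit 30 → not met
5. liquor liability coverage $675,000 < $750,000 → not met
6. age-verification audit 65 days ago vs limit 60 → not met
7. liquor license present → met
8. keg registration log absent → not met
9. condition 'offers delivery' holds; inventory reconciliation 291 days ago vs limit 270 → not met
10. excise tax filing 196 days ago vs limit 180 → not met
Not met: 1, 2, 3, 4, 5, 6, 8, 9, 10

1, 2, 3, 4, 5, 6, 8, 9, 10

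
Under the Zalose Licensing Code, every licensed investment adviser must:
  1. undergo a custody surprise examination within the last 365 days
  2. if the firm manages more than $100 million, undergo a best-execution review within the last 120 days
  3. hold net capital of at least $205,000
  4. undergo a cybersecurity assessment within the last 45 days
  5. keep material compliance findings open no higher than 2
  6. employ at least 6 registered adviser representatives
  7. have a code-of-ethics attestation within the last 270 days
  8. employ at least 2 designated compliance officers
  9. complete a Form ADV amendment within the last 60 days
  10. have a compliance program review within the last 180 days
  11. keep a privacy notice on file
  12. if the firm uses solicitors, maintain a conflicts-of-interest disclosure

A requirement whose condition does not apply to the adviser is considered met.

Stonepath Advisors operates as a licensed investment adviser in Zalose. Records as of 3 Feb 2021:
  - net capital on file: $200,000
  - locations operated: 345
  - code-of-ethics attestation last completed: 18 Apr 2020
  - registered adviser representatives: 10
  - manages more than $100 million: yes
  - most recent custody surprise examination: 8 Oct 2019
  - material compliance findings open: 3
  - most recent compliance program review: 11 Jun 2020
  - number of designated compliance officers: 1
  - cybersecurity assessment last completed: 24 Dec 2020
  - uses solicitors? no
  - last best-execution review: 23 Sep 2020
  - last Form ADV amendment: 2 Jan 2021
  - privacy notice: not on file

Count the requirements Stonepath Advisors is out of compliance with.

1. custody surprise examination 484 days ago vs limit 365 → not met
2. condition 'manages more than $100 million' holds; best-execution review 133 days ago vs limit 120 → not met
3. net capital $200,000 < $205,000 → not met
4. cybersecurity assessment 41 days ago vs limit 45 → met
5. material compliance findings open 3 > 2 → not met
6. registered adviser representatives 10 ≥ 6 → met
7. code-of-ethics attestation 291 days ago vs limit 270 → not met
8. designated compliance officers 1 < 2 → not met
9. Form ADV amendment 32 days ago vs limit 60 → met
10. compliance program review 237 days ago vs limit 180 → not met
11. privacy notice absent → not met
12. condition 'uses solicitors' does not hold → requirement n/a → met
Not met: 8 of 12

8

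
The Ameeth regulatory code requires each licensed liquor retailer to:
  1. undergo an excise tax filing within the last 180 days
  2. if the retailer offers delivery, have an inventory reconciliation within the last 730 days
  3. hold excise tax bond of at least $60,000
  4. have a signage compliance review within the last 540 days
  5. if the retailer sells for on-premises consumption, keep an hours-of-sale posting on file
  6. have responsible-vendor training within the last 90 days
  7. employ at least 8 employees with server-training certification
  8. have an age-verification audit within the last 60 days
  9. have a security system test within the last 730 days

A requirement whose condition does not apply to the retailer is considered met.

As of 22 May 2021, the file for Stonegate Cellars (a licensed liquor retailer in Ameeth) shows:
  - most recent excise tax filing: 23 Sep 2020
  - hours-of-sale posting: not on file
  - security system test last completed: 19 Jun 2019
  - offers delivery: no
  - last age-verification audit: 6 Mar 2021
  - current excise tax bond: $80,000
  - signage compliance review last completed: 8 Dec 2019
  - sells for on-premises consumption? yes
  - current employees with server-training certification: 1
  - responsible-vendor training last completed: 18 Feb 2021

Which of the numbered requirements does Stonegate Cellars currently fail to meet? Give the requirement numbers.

1. excise tax filing 241 days ago vs limit 180 → not met
2. condition 'offers delivery' does not hold → requirement n/a → met
3. excise tax bond $80,000 ≥ $60,000 → met
4. signage compliance review 531 days ago vs limit 540 → met
5. condition 'sells for on-premises consumption' holds; hours-of-sale posting absent → not met
6. responsible-vendor training 93 days ago vs limit 90 → not met
7. employees with server-training certification 1 < 8 → not met
8. age-verification audit 77 days ago vs limit 60 → not met
9. security system test 703 days ago vs limit 730 → met
Not met: 1, 5, 6, 7, 8

1, 5, 6, 7, 8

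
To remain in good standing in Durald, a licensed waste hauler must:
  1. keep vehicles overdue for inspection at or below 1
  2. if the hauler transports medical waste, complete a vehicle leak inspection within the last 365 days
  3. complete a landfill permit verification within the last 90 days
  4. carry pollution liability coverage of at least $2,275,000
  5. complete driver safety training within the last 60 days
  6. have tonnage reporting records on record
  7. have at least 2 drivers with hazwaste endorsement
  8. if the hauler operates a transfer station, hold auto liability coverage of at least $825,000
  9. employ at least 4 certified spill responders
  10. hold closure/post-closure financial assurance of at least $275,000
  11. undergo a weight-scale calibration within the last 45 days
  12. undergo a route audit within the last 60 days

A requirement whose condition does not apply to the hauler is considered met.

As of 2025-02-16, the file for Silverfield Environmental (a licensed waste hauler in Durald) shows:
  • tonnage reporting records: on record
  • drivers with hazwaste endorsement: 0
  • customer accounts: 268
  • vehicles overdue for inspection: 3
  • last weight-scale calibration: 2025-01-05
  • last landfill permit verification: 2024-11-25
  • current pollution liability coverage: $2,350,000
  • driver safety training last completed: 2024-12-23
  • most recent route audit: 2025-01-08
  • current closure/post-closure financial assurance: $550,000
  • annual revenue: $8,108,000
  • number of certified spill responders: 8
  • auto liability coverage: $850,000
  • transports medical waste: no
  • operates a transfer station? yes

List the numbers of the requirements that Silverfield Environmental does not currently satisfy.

1. vehicles overdue for inspection 3 > 1 → not met
2. condition 'transports medical waste' does not hold → requirement n/a → met
3. landfill permit verification 83 days ago vs limit 90 → met
4. pollution liability coverage $2,350,000 ≥ $2,275,000 → met
5. driver safety training 55 days ago vs limit 60 → met
6. tonnage reporting records present → met
7. drivers with hazwaste endorsement 0 < 2 → not met
8. condition 'operates a transfer station' holds; auto liability coverage $850,000 ≥ $825,000 → met
9. certified spill responders 8 ≥ 4 → met
10. closure/post-closure financial assurance $550,000 ≥ $275,000 → met
11. weight-scale calibration 42 days ago vs limit 45 → met
12. route audit 39 days ago vs limit 60 → met
Not met: 1, 7

1, 7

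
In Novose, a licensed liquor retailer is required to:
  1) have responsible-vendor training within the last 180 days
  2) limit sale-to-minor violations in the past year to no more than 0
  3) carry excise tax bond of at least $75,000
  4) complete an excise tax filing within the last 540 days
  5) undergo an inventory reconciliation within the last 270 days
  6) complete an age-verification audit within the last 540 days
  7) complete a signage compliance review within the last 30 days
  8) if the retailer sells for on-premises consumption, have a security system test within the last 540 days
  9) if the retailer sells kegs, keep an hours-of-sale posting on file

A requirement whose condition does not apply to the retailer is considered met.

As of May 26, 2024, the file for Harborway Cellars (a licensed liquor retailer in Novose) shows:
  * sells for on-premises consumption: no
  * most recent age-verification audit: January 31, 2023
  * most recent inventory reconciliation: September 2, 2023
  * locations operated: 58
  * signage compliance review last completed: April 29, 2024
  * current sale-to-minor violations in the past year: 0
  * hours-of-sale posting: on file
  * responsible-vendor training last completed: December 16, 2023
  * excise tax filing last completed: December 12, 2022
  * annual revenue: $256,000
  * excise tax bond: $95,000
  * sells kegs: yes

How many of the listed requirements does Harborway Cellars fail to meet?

1. responsible-vendor training 162 days ago vs limit 180 → met
2. sale-to-minor violations in the past year 0 ≤ 0 → met
3. excise tax bond $95,000 ≥ $75,000 → met
4. excise tax filing 531 days ago vs limit 540 → met
5. inventory reconciliation 267 days ago vs limit 270 → met
6. age-verification audit 481 days ago vs limit 540 → met
7. signage compliance review 27 days ago vs limit 30 → met
8. condition 'sells for on-premises consumption' does not hold → requirement n/a → met
9. condition 'sells kegs' holds; hours-of-sale posting present → met
Not met: 0 of 9

0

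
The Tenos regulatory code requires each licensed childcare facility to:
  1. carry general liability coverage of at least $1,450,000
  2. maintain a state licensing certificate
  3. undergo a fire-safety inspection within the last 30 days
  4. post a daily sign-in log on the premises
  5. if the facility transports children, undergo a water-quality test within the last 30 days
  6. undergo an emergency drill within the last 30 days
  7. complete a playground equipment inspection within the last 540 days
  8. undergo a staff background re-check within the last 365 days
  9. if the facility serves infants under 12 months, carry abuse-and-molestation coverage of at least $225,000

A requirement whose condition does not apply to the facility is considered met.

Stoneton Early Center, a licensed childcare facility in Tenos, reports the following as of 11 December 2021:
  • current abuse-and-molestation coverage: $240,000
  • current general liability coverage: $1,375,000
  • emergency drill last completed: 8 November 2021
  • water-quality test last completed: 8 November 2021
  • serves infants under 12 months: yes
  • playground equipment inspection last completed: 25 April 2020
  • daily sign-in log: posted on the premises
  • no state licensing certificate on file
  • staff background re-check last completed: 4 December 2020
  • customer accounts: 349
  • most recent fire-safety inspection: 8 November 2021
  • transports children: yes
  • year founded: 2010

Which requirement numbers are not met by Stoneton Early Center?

1. general liability coverage $1,375,000 < $1,450,000 → not met
2. state licensing certificate absent → not met
3. fire-safety inspection 33 days ago vs limit 30 → not met
4. daily sign-in log present → met
5. condition 'transports children' holds; water-quality test 33 days ago vs limit 30 → not met
6. emergency drill 33 days ago vs limit 30 → not met
7. playground equipment inspection 595 days ago vs limit 540 → not met
8. staff background re-check 372 days ago vs limit 365 → not met
9. condition 'serves infants under 12 months' holds; abuse-and-molestation coverage $240,000 ≥ $225,000 → met
Not met: 1, 2, 3, 5, 6, 7, 8

1, 2, 3, 5, 6, 7, 8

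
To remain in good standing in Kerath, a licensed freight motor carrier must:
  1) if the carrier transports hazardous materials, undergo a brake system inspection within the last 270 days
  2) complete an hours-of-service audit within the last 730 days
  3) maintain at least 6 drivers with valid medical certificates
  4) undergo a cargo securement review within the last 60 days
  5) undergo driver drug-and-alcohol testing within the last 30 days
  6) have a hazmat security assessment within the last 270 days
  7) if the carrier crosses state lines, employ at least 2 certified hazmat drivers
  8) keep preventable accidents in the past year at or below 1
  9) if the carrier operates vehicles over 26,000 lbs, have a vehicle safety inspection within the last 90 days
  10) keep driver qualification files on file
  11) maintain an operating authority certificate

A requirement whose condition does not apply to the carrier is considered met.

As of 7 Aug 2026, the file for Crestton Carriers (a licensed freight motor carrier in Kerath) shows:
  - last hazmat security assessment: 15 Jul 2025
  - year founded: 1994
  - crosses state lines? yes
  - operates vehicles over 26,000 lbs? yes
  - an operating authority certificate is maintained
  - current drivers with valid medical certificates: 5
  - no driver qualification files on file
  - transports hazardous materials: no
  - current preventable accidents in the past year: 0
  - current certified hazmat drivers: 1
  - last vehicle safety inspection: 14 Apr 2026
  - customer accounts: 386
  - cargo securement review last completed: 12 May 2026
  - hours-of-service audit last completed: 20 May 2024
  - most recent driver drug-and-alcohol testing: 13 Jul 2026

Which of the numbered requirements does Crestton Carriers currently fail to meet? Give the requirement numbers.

2, 3, 4, 6, 7, 9, 10

1. condition 'transports hazardous materials' does not hold → requirement n/a → met
2. hours-of-service audit 809 days ago vs limit 730 → not met
3. drivers with valid medical certificates 5 < 6 → not met
4. cargo securement review 87 days ago vs limit 60 → not met
5. driver drug-and-alcohol testing 25 days ago vs limit 30 → met
6. hazmat security assessment 388 days ago vs limit 270 → not met
7. condition 'crosses state lines' holds; certified hazmat drivers 1 < 2 → not met
8. preventable accidents in the past year 0 ≤ 1 → met
9. condition 'operates vehicles over 26,000 lbs' holds; vehicle safety inspection 115 days ago vs limit 90 → not met
10. driver qualification files absent → not met
11. operating authority certificate present → met
Not met: 2, 3, 4, 6, 7, 9, 10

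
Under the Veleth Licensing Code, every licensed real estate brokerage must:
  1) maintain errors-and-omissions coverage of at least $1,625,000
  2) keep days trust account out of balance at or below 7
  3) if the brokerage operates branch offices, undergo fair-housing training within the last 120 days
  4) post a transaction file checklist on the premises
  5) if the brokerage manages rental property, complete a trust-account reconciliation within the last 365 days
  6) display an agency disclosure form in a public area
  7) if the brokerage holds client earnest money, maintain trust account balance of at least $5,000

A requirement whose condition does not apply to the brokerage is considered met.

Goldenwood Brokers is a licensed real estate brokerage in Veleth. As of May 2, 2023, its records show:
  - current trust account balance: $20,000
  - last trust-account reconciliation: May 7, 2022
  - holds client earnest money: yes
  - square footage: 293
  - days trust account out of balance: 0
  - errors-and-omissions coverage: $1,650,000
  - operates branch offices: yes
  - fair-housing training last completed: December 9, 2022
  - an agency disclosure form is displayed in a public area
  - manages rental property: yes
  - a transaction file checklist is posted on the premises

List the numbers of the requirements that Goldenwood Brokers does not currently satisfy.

3

1. errors-and-omissions coverage $1,650,000 ≥ $1,625,000 → met
2. days trust account out of balance 0 ≤ 7 → met
3. condition 'operates branch offices' holds; fair-housing training 144 days ago vs limit 120 → not met
4. transaction file checklist present → met
5. condition 'manages rental property' holds; trust-account reconciliation 360 days ago vs limit 365 → met
6. agency disclosure form present → met
7. condition 'holds client earnest money' holds; trust account balance $20,000 ≥ $5,000 → met
Not met: 3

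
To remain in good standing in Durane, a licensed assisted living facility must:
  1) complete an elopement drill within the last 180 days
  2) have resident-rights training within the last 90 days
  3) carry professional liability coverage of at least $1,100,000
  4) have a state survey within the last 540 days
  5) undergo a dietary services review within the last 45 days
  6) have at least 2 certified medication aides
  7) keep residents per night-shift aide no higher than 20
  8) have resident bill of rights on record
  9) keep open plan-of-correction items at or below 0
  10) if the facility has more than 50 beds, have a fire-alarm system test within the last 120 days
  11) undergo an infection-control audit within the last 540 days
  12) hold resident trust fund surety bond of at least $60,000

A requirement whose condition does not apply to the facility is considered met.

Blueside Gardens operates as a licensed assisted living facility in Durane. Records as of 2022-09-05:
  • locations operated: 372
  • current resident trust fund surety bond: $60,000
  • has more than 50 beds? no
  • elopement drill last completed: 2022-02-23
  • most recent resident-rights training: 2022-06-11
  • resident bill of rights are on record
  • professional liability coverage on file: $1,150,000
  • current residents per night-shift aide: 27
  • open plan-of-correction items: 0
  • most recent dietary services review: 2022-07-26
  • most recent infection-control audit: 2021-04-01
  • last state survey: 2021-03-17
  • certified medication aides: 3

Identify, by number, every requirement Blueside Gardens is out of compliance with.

1, 7

1. elopement drill 194 days ago vs limit 180 → not met
2. resident-rights training 86 days ago vs limit 90 → met
3. professional liability coverage $1,150,000 ≥ $1,100,000 → met
4. state survey 537 days ago vs limit 540 → met
5. dietary services review 41 days ago vs limit 45 → met
6. certified medication aides 3 ≥ 2 → met
7. residents per night-shift aide 27 > 20 → not met
8. resident bill of rights present → met
9. open plan-of-correction items 0 ≤ 0 → met
10. condition 'has more than 50 beds' does not hold → requirement n/a → met
11. infection-control audit 522 days ago vs limit 540 → met
12. resident trust fund surety bond $60,000 ≥ $60,000 → met
Not met: 1, 7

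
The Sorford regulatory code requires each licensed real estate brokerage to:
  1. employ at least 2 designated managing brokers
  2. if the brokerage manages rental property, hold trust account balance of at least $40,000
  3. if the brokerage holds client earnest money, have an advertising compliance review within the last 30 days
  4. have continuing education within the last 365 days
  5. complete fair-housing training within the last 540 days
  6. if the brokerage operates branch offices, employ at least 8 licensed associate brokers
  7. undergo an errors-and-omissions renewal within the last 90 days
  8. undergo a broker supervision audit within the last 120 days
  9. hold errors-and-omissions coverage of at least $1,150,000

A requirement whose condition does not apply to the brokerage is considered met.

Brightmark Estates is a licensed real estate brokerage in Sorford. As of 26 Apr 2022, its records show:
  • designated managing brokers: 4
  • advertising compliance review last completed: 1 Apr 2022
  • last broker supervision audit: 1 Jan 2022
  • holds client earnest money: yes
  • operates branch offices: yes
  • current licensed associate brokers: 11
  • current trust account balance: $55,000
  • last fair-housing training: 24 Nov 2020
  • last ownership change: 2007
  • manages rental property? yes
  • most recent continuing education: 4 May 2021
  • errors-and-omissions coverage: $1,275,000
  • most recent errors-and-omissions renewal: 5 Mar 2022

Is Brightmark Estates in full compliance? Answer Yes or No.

1. designated managing brokers 4 ≥ 2 → met
2. condition 'manages rental property' holds; trust account balance $55,000 ≥ $40,000 → met
3. condition 'holds client earnest money' holds; advertising compliance review 25 days ago vs limit 30 → met
4. continuing education 357 days ago vs limit 365 → met
5. fair-housing training 518 days ago vs limit 540 → met
6. condition 'operates branch offices' holds; licensed associate brokers 11 ≥ 8 → met
7. errors-and-omissions renewal 52 days ago vs limit 90 → met
8. broker supervision audit 115 days ago vs limit 120 → met
9. errors-and-omissions coverage $1,275,000 ≥ $1,150,000 → met
All met.

Yes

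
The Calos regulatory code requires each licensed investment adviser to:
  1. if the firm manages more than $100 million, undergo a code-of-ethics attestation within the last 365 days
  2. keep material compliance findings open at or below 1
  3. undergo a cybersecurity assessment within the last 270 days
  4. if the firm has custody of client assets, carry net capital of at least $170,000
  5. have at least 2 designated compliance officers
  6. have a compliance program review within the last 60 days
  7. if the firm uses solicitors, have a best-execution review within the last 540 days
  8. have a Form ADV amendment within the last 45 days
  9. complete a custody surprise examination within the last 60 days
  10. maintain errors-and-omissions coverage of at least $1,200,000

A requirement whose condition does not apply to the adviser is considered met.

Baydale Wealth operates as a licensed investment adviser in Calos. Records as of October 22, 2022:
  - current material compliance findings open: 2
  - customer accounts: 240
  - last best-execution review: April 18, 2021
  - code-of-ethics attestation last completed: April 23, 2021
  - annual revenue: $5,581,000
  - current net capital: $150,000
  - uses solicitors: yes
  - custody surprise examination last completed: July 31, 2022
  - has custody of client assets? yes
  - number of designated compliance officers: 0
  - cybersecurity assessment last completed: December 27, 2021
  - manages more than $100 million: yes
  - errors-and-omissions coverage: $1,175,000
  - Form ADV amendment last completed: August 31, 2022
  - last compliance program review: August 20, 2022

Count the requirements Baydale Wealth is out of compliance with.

1. condition 'manages more than $100 million' holds; code-of-ethics attestation 547 days ago vs limit 365 → not met
2. material compliance findings open 2 > 1 → not met
3. cybersecurity assessment 299 days ago vs limit 270 → not met
4. condition 'has custody of client assets' holds; net capital $150,000 < $170,000 → not met
5. designated compliance officers 0 < 2 → not met
6. compliance program review 63 days ago vs limit 60 → not met
7. condition 'uses solicitors' holds; best-execution review 552 days ago vs limit 540 → not met
8. Form ADV amendment 52 days ago vs limit 45 → not met
9. custody surprise examination 83 days ago vs limit 60 → not met
10. errors-and-omissions coverage $1,175,000 < $1,200,000 → not met
Not met: 10 of 10

10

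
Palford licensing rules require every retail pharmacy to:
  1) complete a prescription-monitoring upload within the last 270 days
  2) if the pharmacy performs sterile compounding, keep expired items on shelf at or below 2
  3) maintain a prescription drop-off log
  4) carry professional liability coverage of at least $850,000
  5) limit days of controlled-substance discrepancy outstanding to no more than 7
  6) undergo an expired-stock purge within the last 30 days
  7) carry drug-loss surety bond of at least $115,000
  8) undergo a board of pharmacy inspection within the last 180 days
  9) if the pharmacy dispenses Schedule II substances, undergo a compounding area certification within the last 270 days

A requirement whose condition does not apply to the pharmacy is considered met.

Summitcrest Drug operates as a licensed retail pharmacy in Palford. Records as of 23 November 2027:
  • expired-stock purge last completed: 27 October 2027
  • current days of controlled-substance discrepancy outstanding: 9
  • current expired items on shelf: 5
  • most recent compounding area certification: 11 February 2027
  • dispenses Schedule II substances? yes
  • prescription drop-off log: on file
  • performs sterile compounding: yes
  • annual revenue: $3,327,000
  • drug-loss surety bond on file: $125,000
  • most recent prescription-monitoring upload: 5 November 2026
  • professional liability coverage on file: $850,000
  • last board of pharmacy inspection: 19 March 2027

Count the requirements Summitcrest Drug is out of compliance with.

5

1. prescription-monitoring upload 383 days ago vs limit 270 → not met
2. condition 'performs sterile compounding' holds; expired items on shelf 5 > 2 → not met
3. prescription drop-off log present → met
4. professional liability coverage $850,000 ≥ $850,000 → met
5. days of controlled-substance discrepancy outstanding 9 > 7 → not met
6. expired-stock purge 27 days ago vs limit 30 → met
7. drug-loss surety bond $125,000 ≥ $115,000 → met
8. board of pharmacy inspection 249 days ago vs limit 180 → not met
9. condition 'dispenses Schedule II substances' holds; compounding area certification 285 days ago vs limit 270 → not met
Not met: 5 of 9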